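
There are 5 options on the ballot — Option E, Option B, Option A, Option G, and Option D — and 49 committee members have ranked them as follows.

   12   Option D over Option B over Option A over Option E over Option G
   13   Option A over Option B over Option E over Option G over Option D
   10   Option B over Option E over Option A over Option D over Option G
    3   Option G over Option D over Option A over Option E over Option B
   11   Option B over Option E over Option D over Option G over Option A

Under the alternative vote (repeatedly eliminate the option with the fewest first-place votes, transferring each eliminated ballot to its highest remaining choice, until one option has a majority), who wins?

Round 1: Option B 21, Option A 13, Option D 12, Option G 3, Option E 0. Option E has the fewest and is eliminated.
Round 2: Option B 21, Option A 13, Option D 12, Option G 3. Option G has the fewest and is eliminated.
Round 3: Option B 21, Option D 15, Option A 13. Option A has the fewest and is eliminated.
Round 4: Option B 34, Option D 15. Option B has a majority.

Option B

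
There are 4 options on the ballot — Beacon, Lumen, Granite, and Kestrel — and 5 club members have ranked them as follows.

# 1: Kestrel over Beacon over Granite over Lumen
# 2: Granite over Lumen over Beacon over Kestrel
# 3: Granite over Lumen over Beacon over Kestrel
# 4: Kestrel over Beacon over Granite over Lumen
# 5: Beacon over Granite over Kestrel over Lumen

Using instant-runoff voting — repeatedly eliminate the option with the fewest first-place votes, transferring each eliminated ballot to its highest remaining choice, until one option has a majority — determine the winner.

Granite

Round 1: Granite 2, Kestrel 2, Beacon 1, Lumen 0. Lumen has the fewest and is eliminated.
Round 2: Granite 2, Kestrel 2, Beacon 1. Beacon has the fewest and is eliminated.
Round 3: Granite 3, Kestrel 2. Granite has a majority.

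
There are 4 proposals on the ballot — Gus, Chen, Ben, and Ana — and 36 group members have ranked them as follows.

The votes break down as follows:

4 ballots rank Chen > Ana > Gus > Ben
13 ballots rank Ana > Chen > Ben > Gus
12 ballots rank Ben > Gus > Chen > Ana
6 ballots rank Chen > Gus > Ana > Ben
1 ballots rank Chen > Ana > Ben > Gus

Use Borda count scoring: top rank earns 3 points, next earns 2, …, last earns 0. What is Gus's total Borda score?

Borda scores:
  Gus: 4·1 + 13·0 + 12·2 + 6·2 + 0 = 40
  Chen: 4·3 + 13·2 + 12·1 + 6·3 + 3 = 71
  Ben: 4·0 + 13·1 + 12·3 + 6·0 + 1 = 50
  Ana: 4·2 + 13·3 + 12·0 + 6·1 + 2 = 55

40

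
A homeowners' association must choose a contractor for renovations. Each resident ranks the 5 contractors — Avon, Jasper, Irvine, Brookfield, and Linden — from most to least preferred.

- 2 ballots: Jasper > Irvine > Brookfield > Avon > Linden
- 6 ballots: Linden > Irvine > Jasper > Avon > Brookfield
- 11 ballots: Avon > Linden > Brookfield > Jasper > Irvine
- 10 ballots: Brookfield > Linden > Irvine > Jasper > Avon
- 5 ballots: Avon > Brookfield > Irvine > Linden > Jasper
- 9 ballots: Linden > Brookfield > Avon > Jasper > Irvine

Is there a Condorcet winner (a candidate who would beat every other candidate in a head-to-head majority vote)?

Yes

Head-to-head results (43 voters total):
Avon vs Jasper: Avon wins 25–18.
Avon vs Irvine: Avon wins 25–18.
Avon vs Brookfield: Avon wins 22–21.
Avon vs Linden: Linden wins 25–18.
Jasper vs Irvine: Jasper wins 22–21.
Jasper vs Brookfield: Brookfield wins 35–8.
Jasper vs Linden: Linden wins 41–2.
Irvine vs Brookfield: Brookfield wins 35–8.
Irvine vs Linden: Linden wins 36–7.
Brookfield vs Linden: Linden wins 26–17.
Linden beats each rival — Avon (25–18), Jasper (41–2), Irvine (36–7), Brookfield (26–17) — so Linden is the Condorcet winner.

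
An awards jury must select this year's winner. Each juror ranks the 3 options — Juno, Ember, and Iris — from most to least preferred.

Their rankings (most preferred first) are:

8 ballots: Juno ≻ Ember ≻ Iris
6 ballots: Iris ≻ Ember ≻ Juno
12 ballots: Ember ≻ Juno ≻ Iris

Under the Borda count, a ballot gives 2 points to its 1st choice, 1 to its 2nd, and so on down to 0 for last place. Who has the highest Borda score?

Borda scores:
  Juno: 8·2 + 6·0 + 12·1 = 28
  Ember: 8·1 + 6·1 + 12·2 = 38
  Iris: 8·0 + 6·2 + 12·0 = 12
Ember has the highest total.

Ember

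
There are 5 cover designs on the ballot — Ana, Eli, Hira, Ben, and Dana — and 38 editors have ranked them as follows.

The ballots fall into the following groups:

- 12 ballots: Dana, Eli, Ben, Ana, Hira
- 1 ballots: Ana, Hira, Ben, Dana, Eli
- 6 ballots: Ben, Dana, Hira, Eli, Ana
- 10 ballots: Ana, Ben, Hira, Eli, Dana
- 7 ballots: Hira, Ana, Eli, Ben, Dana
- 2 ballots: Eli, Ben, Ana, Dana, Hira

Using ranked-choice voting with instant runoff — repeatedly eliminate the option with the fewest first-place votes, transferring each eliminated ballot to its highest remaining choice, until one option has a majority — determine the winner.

Ana

Round 1: Dana 12, Ana 11, Hira 7, Ben 6, Eli 2. Eli has the fewest and is eliminated.
Round 2: Dana 12, Ana 11, Ben 8, Hira 7. Hira has the fewest and is eliminated.
Round 3: Ana 18, Dana 12, Ben 8. Ben has the fewest and is eliminated.
Round 4: Ana 20, Dana 18. Ana has a majority.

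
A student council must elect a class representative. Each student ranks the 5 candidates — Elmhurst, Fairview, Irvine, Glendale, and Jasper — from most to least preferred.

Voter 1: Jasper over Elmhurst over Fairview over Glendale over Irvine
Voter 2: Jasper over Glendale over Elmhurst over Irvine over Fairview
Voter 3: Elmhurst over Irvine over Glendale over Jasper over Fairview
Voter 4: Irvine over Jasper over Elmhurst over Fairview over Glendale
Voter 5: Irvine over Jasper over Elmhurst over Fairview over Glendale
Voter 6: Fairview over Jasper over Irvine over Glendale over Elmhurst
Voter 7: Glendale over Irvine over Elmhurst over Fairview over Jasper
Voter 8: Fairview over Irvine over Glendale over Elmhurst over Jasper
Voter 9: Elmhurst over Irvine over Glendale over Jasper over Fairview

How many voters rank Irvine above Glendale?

Ballots ranking Irvine above Glendale: 6.
Ballots ranking Glendale above Irvine: 3.
So 6 of 9 voters prefer Irvine to Glendale.

6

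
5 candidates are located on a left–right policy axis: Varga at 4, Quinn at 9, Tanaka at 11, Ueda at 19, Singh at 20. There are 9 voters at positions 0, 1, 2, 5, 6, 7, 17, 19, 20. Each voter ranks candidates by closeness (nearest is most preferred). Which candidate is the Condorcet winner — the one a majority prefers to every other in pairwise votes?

With single-peaked preferences on a line, the Condorcet winner is the candidate closest to the median voter.
The median voter (position 6) is closest to Varga at 4.
Check: Varga vs Ueda — voters closer to Varga: 6 of 9.

Varga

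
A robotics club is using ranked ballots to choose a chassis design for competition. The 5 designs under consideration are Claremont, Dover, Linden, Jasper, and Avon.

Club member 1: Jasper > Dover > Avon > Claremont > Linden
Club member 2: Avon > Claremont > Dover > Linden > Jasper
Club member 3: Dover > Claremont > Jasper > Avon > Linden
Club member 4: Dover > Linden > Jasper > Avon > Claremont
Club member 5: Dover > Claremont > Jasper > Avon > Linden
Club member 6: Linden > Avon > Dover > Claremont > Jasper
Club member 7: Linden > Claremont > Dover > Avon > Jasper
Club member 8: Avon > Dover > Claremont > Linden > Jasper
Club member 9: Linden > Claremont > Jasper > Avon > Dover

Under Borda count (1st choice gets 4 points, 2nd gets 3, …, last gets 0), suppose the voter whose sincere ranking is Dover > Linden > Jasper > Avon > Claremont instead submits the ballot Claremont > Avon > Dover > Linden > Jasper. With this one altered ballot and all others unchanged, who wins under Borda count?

Claremont

Borda totals with the altered ballot: Claremont 23, Dover 22, Linden 15, Jasper 10, Avon 20.
The switch changes the winner from Dover to Claremont.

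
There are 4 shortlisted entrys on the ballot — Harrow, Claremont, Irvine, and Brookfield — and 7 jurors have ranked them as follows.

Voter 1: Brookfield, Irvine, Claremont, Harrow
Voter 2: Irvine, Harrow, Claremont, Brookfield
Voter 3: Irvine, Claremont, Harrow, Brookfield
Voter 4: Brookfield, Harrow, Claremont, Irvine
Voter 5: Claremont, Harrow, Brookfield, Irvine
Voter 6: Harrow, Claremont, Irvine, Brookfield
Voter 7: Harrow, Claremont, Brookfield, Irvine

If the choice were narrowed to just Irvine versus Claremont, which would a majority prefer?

Claremont

Ballots ranking Irvine above Claremont: 3.
Ballots ranking Claremont above Irvine: 4.
Claremont wins the head-to-head, 4–3.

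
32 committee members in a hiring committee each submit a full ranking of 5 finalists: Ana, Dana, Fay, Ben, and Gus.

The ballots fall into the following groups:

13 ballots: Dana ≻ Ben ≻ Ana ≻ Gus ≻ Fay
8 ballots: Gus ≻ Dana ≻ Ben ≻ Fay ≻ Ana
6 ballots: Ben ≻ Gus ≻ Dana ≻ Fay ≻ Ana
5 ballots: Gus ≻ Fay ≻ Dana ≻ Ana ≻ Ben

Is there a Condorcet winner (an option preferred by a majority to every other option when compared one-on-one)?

No

Head-to-head results (32 voters total):
Ana vs Dana: Dana wins 32–0.
Ana vs Fay: Fay wins 19–13.
Ana vs Ben: Ben wins 27–5.
Ana vs Gus: Gus wins 19–13.
Dana vs Fay: Dana wins 27–5.
Dana vs Ben: Dana wins 26–6.
Dana vs Gus: Gus wins 19–13.
Fay vs Ben: Ben wins 27–5.
Fay vs Gus: Gus wins 32–0.
Ben vs Gus: Ben wins 19–13.
No candidate beats all others: Dana beats Ben beats Gus beats Dana, a majority cycle.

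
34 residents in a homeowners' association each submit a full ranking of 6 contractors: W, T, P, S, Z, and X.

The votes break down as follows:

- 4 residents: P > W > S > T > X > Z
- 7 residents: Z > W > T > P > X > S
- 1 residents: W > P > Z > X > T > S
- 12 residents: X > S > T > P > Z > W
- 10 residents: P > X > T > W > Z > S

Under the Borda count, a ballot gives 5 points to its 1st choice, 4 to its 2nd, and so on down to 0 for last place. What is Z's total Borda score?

60

Borda scores:
  W: 4·4 + 7·4 + 5 + 12·0 + 10·2 = 69
  T: 4·2 + 7·3 + 1 + 12·3 + 10·3 = 96
  P: 4·5 + 7·2 + 4 + 12·2 + 10·5 = 112
  S: 4·3 + 7·0 + 0 + 12·4 + 10·0 = 60
  Z: 4·0 + 7·5 + 3 + 12·1 + 10·1 = 60
  X: 4·1 + 7·1 + 2 + 12·5 + 10·4 = 113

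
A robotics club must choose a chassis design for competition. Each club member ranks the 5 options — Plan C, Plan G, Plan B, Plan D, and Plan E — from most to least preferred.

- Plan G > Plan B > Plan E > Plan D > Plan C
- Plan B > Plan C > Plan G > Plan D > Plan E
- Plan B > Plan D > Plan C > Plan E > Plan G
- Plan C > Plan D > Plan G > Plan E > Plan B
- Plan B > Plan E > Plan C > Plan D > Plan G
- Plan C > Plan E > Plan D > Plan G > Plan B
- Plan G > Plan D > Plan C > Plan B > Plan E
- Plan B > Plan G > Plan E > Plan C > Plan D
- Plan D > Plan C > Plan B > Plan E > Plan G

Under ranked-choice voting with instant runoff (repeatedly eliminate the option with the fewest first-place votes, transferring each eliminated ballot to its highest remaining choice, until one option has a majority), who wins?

Round 1: Plan B 4, Plan C 2, Plan G 2, Plan D 1, Plan E 0. Plan E has the fewest and is eliminated.
Round 2: Plan B 4, Plan C 2, Plan G 2, Plan D 1. Plan D has the fewest and is eliminated.
Round 3: Plan B 4, Plan C 3, Plan G 2. Plan G has the fewest and is eliminated.
Round 4: Plan B 5, Plan C 4. Plan B has a majority.

Plan B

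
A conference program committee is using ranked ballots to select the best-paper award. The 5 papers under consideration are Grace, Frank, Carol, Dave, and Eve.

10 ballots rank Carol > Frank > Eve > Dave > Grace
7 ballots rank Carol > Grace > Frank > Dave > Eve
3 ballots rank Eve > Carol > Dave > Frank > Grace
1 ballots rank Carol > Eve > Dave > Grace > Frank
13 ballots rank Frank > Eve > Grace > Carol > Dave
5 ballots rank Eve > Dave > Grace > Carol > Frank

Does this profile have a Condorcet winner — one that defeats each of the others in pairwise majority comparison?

Head-to-head results (39 voters total):
Grace vs Frank: Frank wins 26–13.
Grace vs Carol: Carol wins 21–18.
Grace vs Dave: Grace wins 20–19.
Grace vs Eve: Eve wins 32–7.
Frank vs Carol: Carol wins 26–13.
Frank vs Dave: Frank wins 30–9.
Frank vs Eve: Frank wins 30–9.
Carol vs Dave: Carol wins 34–5.
Carol vs Eve: Eve wins 21–18.
Dave vs Eve: Eve wins 32–7.
No candidate beats all others: Frank beats Eve beats Carol beats Frank, a majority cycle.

No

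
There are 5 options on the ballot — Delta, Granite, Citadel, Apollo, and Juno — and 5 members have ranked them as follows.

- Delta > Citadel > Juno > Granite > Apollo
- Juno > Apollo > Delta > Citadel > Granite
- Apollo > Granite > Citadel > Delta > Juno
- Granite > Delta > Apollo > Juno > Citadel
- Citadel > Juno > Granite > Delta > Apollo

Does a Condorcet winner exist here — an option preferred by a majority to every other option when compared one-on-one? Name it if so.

Head-to-head results (5 voters total):
Delta vs Granite: Granite wins 3–2.
Delta vs Citadel: Delta wins 3–2.
Delta vs Apollo: Delta wins 3–2.
Delta vs Juno: Delta wins 3–2.
Granite vs Citadel: Citadel wins 3–2.
Granite vs Apollo: Granite wins 3–2.
Granite vs Juno: Juno wins 3–2.
Citadel vs Apollo: Apollo wins 3–2.
Citadel vs Juno: Citadel wins 3–2.
Apollo vs Juno: Juno wins 3–2.
No candidate beats all others: Delta beats Citadel beats Granite beats Delta, a majority cycle.

There is no Condorcet winner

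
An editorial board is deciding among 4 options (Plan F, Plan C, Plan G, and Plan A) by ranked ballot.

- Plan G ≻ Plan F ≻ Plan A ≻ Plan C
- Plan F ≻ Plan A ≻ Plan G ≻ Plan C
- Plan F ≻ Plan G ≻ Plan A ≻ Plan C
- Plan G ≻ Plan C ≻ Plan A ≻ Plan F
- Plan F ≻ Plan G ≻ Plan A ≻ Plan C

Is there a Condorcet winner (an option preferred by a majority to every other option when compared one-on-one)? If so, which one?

Head-to-head results (5 voters total):
Plan F vs Plan C: Plan F wins 4–1.
Plan F vs Plan G: Plan F wins 3–2.
Plan F vs Plan A: Plan F wins 4–1.
Plan C vs Plan G: Plan G wins 5–0.
Plan C vs Plan A: Plan A wins 4–1.
Plan G vs Plan A: Plan G wins 4–1.
Plan F beats each rival — Plan C (4–1), Plan G (3–2), Plan A (4–1) — so Plan F is the Condorcet winner.

Plan F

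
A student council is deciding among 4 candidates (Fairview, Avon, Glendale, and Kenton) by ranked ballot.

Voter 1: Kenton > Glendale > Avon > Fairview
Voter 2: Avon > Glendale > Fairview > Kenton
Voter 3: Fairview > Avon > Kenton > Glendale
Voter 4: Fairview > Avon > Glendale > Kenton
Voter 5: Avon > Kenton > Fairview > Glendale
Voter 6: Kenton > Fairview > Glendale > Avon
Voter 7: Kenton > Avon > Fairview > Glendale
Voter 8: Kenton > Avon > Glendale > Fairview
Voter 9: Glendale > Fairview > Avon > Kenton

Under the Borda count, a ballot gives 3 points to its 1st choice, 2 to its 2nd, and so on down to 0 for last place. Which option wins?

Borda scores:
  Fairview: 0 + 1 + 3 + 3 + 1 + 2 + 1 + 0 + 2 = 13
  Avon: 1 + 3 + 2 + 2 + 3 + 0 + 2 + 2 + 1 = 16
  Glendale: 2 + 2 + 0 + 1 + 0 + 1 + 0 + 1 + 3 = 10
  Kenton: 3 + 0 + 1 + 0 + 2 + 3 + 3 + 3 + 0 = 15
Avon has the highest total.

Avon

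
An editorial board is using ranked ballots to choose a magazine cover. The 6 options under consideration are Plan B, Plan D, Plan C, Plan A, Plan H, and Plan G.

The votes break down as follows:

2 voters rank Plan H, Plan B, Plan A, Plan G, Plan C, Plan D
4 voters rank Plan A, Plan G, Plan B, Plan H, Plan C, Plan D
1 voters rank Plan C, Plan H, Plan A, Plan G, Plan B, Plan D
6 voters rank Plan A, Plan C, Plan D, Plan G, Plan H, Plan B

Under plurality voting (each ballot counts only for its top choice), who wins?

Plan A

First-place vote totals:
  Plan B: 0
  Plan D: 0
  Plan C: 1
  Plan A: 10
  Plan H: 2
  Plan G: 0
Plan A has the most first-place votes.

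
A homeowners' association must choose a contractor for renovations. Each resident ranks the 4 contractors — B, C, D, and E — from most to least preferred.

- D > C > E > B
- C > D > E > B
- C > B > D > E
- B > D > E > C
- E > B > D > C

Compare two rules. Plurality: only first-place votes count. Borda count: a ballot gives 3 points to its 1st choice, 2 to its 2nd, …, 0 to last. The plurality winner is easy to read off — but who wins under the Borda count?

D

Plurality first-place counts: B 1, C 2, D 1, E 1 → C.
Borda totals: B 7, C 8, D 9, E 6 → D.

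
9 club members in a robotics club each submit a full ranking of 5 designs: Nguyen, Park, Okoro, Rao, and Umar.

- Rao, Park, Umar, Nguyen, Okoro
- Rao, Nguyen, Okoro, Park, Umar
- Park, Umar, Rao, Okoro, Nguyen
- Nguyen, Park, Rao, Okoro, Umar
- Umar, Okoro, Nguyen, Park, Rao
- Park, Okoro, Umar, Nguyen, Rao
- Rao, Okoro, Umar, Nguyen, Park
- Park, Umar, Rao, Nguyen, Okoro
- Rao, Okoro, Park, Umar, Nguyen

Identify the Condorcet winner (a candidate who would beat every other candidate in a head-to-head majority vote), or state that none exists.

Park

Head-to-head results (9 voters total):
Nguyen vs Park: Park wins 5–4.
Nguyen vs Okoro: Okoro wins 5–4.
Nguyen vs Rao: Rao wins 6–3.
Nguyen vs Umar: Umar wins 7–2.
Park vs Okoro: Park wins 5–4.
Park vs Rao: Park wins 5–4.
Park vs Umar: Park wins 7–2.
Okoro vs Rao: Rao wins 7–2.
Okoro vs Umar: Okoro wins 5–4.
Rao vs Umar: Rao wins 5–4.
Park beats each rival — Nguyen (5–4), Okoro (5–4), Rao (5–4), Umar (7–2) — so Park is the Condorcet winner.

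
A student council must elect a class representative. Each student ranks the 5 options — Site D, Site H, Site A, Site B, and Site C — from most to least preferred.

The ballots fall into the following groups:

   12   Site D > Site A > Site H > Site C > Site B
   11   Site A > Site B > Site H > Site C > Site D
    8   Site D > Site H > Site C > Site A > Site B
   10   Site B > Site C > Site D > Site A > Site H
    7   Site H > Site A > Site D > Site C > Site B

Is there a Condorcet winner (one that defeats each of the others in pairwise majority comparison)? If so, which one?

Head-to-head results (48 voters total):
Site D vs Site H: Site D wins 30–18.
Site D vs Site A: Site D wins 30–18.
Site D vs Site B: Site D wins 27–21.
Site D vs Site C: Site D wins 27–21.
Site H vs Site A: Site A wins 33–15.
Site H vs Site B: Site H wins 27–21.
Site H vs Site C: Site H wins 38–10.
Site A vs Site B: Site A wins 38–10.
Site A vs Site C: Site A wins 30–18.
Site B vs Site C: Site C wins 27–21.
Site D beats each rival — Site H (30–18), Site A (30–18), Site B (27–21), Site C (27–21) — so Site D is the Condorcet winner.

Site D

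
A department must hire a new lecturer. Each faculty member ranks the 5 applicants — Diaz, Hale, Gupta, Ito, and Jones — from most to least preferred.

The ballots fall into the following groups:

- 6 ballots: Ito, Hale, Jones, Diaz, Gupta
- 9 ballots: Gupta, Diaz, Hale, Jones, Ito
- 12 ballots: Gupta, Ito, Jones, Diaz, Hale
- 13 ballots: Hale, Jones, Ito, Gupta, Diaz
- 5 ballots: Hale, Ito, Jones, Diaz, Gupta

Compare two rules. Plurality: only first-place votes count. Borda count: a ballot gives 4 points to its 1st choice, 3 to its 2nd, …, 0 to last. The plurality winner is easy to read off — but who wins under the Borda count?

Plurality first-place counts: Diaz 0, Hale 18, Gupta 21, Ito 6, Jones 0 → Gupta.
Borda totals: Diaz 50, Hale 108, Gupta 97, Ito 101, Jones 94 → Hale.

Hale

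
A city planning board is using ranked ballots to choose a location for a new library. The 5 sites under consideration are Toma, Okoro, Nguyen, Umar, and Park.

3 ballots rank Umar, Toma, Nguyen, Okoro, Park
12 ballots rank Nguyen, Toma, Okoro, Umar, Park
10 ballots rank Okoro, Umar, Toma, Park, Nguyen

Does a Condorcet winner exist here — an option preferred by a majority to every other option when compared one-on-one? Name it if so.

Head-to-head results (25 voters total):
Toma vs Okoro: Toma wins 15–10.
Toma vs Nguyen: Toma wins 13–12.
Toma vs Umar: Umar wins 13–12.
Toma vs Park: Toma wins 25–0.
Okoro vs Nguyen: Nguyen wins 15–10.
Okoro vs Umar: Okoro wins 22–3.
Okoro vs Park: Okoro wins 25–0.
Nguyen vs Umar: Umar wins 13–12.
Nguyen vs Park: Nguyen wins 15–10.
Umar vs Park: Umar wins 25–0.
No candidate beats all others: Toma beats Okoro beats Umar beats Toma, a majority cycle.

There is no Condorcet winner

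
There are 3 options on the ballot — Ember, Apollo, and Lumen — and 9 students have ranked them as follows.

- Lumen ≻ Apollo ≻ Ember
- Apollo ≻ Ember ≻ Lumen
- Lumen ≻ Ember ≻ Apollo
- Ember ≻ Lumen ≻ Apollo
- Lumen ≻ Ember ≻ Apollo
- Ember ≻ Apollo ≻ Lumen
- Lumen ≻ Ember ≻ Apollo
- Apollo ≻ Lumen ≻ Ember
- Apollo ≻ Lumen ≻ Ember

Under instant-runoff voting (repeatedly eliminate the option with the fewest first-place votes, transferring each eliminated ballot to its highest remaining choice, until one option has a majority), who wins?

Round 1: Lumen 4, Apollo 3, Ember 2. Ember has the fewest and is eliminated.
Round 2: Lumen 5, Apollo 4. Lumen has a majority.

Lumen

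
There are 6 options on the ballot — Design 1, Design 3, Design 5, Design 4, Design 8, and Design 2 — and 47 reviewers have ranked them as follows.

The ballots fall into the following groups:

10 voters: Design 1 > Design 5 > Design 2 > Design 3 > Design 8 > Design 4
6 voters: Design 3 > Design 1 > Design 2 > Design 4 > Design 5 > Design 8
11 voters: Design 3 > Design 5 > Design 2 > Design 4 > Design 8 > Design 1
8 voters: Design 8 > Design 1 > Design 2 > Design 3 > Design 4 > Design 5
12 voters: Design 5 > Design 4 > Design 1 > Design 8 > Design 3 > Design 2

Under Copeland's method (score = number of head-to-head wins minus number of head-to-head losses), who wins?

Design 1

Pairwise results:
  Design 1 vs Design 3: Design 1 wins 30–17.
  Design 1 vs Design 5: Design 1 wins 24–23.
  Design 1 vs Design 4: Design 1 wins 24–23.
  Design 1 vs Design 8: Design 1 wins 28–19.
  Design 1 vs Design 2: Design 1 wins 36–11.
  Design 3 vs Design 5: Design 3 wins 25–22.
  Design 3 vs Design 4: Design 3 wins 35–12.
  Design 3 vs Design 8: Design 3 wins 27–20.
  Design 3 vs Design 2: Design 3 wins 29–18.
  Design 5 vs Design 4: Design 5 wins 33–14.
  Design 5 vs Design 8: Design 5 wins 39–8.
  Design 5 vs Design 2: Design 5 wins 33–14.
  Design 4 vs Design 8: Design 4 wins 29–18.
  Design 4 vs Design 2: Design 2 wins 35–12.
  Design 8 vs Design 2: Design 2 wins 27–20.
Copeland scores (wins − losses):
  Design 1: 5 − 0 = 5
  Design 3: 4 − 1 = 3
  Design 5: 3 − 2 = 1
  Design 4: 1 − 4 = -3
  Design 8: 0 − 5 = -5
  Design 2: 2 − 3 = -1
Design 1 has the best Copeland score.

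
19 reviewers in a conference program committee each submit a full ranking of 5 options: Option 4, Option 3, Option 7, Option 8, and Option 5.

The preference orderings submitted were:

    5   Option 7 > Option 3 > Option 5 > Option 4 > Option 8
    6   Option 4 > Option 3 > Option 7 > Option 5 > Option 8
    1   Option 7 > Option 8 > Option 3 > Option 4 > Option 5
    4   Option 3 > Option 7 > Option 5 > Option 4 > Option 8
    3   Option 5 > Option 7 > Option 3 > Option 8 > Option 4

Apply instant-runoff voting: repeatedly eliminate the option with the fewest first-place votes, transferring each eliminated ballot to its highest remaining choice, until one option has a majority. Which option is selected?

Round 1: Option 4 6, Option 7 6, Option 3 4, Option 5 3, Option 8 0. Option 8 has the fewest and is eliminated.
Round 2: Option 4 6, Option 7 6, Option 3 4, Option 5 3. Option 5 has the fewest and is eliminated.
Round 3: Option 7 9, Option 4 6, Option 3 4. Option 3 has the fewest and is eliminated.
Round 4: Option 7 13, Option 4 6. Option 7 has a majority.

Option 7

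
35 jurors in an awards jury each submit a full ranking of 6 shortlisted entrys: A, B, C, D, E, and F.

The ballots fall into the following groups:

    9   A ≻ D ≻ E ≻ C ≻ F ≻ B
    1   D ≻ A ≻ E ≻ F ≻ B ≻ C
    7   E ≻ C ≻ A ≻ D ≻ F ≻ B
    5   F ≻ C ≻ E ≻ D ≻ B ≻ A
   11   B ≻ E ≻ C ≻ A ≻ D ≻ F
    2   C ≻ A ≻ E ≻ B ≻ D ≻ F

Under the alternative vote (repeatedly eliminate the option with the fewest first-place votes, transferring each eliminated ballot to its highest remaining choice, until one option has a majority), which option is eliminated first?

D

Round 1: B 11, A 9, E 7, F 5, C 2, D 1. D has the fewest and is eliminated.
Round 2: B 11, A 10, E 7, F 5, C 2. C has the fewest and is eliminated.
Round 3: A 12, B 11, E 7, F 5. F has the fewest and is eliminated.
Round 4: A 12, E 12, B 11. B has the fewest and is eliminated.
Round 5: E 23, A 12. E has a majority.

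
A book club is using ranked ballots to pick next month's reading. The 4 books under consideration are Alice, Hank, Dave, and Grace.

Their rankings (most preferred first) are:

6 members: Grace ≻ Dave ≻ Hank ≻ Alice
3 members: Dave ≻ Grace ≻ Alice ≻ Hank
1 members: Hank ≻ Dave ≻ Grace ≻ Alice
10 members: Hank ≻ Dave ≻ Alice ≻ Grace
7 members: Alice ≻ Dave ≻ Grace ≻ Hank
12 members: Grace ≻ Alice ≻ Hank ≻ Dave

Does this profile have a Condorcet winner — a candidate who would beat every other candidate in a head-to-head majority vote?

No

Head-to-head results (39 voters total):
Alice vs Hank: Alice wins 22–17.
Alice vs Dave: Dave wins 20–19.
Alice vs Grace: Grace wins 22–17.
Hank vs Dave: Hank wins 23–16.
Hank vs Grace: Grace wins 28–11.
Dave vs Grace: Dave wins 21–18.
No candidate beats all others: Alice beats Hank beats Dave beats Alice, a majority cycle.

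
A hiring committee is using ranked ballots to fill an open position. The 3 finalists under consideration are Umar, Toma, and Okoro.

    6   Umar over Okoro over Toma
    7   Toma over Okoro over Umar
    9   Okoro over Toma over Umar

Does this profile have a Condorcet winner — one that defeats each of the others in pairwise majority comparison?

Yes

Head-to-head results (22 voters total):
Umar vs Toma: Toma wins 16–6.
Umar vs Okoro: Okoro wins 16–6.
Toma vs Okoro: Okoro wins 15–7.
Okoro beats each rival — Umar (16–6), Toma (15–7) — so Okoro is the Condorcet winner.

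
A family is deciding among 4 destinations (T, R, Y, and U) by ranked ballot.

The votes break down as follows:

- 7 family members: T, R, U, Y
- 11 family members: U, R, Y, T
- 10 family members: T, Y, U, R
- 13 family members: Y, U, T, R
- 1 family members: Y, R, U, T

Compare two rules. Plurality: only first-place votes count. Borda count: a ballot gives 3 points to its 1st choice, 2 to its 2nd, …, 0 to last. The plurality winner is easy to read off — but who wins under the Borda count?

U

Plurality first-place counts: T 17, R 0, Y 14, U 11 → T.
Borda totals: T 64, R 38, Y 73, U 77 → U.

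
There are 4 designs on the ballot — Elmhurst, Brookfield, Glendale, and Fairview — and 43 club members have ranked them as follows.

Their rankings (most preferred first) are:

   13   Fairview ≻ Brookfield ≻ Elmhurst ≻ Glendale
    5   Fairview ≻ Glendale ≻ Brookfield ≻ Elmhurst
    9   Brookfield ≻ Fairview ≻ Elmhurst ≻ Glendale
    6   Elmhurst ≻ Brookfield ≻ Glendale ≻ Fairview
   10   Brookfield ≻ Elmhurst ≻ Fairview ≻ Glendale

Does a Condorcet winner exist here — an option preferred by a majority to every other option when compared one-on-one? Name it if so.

Head-to-head results (43 voters total):
Elmhurst vs Brookfield: Brookfield wins 37–6.
Elmhurst vs Glendale: Elmhurst wins 38–5.
Elmhurst vs Fairview: Fairview wins 27–16.
Brookfield vs Glendale: Brookfield wins 38–5.
Brookfield vs Fairview: Brookfield wins 25–18.
Glendale vs Fairview: Fairview wins 37–6.
Brookfield beats each rival — Elmhurst (37–6), Glendale (38–5), Fairview (25–18) — so Brookfield is the Condorcet winner.

Brookfield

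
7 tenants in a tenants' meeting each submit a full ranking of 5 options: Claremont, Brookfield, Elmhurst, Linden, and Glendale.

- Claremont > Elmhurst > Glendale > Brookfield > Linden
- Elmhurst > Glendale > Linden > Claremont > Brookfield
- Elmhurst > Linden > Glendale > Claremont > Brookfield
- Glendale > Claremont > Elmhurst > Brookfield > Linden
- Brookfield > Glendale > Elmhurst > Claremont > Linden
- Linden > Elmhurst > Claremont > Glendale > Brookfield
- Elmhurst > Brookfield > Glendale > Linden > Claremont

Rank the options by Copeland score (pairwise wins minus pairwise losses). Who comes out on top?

Elmhurst

Pairwise results:
  Claremont vs Brookfield: Claremont wins 5–2.
  Claremont vs Elmhurst: Elmhurst wins 5–2.
  Claremont vs Linden: Linden wins 4–3.
  Claremont vs Glendale: Glendale wins 5–2.
  Brookfield vs Elmhurst: Elmhurst wins 6–1.
  Brookfield vs Linden: Brookfield wins 4–3.
  Brookfield vs Glendale: Glendale wins 5–2.
  Elmhurst vs Linden: Elmhurst wins 6–1.
  Elmhurst vs Glendale: Elmhurst wins 5–2.
  Linden vs Glendale: Glendale wins 5–2.
Copeland scores (wins − losses):
  Claremont: 1 − 3 = -2
  Brookfield: 1 − 3 = -2
  Elmhurst: 4 − 0 = 4
  Linden: 1 − 3 = -2
  Glendale: 3 − 1 = 2
Elmhurst has the best Copeland score.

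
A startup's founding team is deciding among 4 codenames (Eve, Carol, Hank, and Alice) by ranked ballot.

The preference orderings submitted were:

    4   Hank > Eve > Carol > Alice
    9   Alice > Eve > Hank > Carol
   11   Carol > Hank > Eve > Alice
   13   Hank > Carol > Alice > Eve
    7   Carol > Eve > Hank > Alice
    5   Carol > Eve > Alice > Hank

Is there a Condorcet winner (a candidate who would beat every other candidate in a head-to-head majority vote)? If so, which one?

Hank

Head-to-head results (49 voters total):
Eve vs Carol: Carol wins 36–13.
Eve vs Hank: Hank wins 28–21.
Eve vs Alice: Eve wins 27–22.
Carol vs Hank: Hank wins 26–23.
Carol vs Alice: Carol wins 40–9.
Hank vs Alice: Hank wins 35–14.
Hank beats each rival — Eve (28–21), Carol (26–23), Alice (35–14) — so Hank is the Condorcet winner.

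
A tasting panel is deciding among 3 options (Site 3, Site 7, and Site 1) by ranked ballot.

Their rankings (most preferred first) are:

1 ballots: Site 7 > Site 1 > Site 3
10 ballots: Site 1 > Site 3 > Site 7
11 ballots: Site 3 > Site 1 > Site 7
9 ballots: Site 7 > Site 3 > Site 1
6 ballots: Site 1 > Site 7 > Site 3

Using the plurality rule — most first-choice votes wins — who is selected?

Site 1

First-place vote totals:
  Site 3: 11
  Site 7: 10
  Site 1: 16
Site 1 has the most first-place votes.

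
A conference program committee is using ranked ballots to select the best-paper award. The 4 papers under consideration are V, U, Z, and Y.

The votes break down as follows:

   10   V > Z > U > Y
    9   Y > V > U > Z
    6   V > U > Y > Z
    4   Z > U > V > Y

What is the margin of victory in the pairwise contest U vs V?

21

Ballots ranking U above V: 4.
Ballots ranking V above U: 10+9+6 = 25.
V wins 25–4, a margin of 21.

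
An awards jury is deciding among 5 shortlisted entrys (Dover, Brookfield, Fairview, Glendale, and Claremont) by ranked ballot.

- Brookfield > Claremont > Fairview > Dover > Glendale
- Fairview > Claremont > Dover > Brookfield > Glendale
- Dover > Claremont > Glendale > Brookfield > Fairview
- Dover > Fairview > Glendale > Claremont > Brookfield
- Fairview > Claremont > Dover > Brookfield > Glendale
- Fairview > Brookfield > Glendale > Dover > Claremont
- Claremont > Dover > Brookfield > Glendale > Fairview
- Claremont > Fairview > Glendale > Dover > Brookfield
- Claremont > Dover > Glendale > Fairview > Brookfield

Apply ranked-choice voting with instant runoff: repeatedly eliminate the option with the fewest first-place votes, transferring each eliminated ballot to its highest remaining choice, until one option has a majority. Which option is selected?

Round 1: Fairview 3, Claremont 3, Dover 2, Brookfield 1, Glendale 0. Glendale has the fewest and is eliminated.
Round 2: Fairview 3, Claremont 3, Dover 2, Brookfield 1. Brookfield has the fewest and is eliminated.
Round 3: Claremont 4, Fairview 3, Dover 2. Dover has the fewest and is eliminated.
Round 4: Claremont 5, Fairview 4. Claremont has a majority.

Claremont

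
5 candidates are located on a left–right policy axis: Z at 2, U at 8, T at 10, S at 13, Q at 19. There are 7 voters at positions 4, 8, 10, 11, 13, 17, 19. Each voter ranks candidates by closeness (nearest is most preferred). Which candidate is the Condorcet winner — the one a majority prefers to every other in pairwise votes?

With single-peaked preferences on a line, the Condorcet winner is the candidate closest to the median voter.
The median voter (position 11) is closest to T at 10.
Check: T vs U — voters closer to T: 5 of 7.

T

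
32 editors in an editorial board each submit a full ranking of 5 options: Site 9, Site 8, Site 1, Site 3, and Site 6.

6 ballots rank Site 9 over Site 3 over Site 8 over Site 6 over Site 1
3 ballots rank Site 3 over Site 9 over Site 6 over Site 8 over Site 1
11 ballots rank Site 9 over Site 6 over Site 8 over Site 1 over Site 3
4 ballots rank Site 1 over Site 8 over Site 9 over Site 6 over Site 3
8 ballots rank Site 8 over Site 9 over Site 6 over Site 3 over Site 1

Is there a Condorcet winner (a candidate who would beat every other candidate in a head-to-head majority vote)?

Yes

Head-to-head results (32 voters total):
Site 9 vs Site 8: Site 9 wins 20–12.
Site 9 vs Site 1: Site 9 wins 28–4.
Site 9 vs Site 3: Site 9 wins 29–3.
Site 9 vs Site 6: Site 9 wins 32–0.
Site 8 vs Site 1: Site 8 wins 28–4.
Site 8 vs Site 3: Site 8 wins 23–9.
Site 8 vs Site 6: Site 8 wins 18–14.
Site 1 vs Site 3: Site 3 wins 17–15.
Site 1 vs Site 6: Site 6 wins 28–4.
Site 3 vs Site 6: Site 6 wins 23–9.
Site 9 beats each rival — Site 8 (20–12), Site 1 (28–4), Site 3 (29–3), Site 6 (32–0) — so Site 9 is the Condorcet winner.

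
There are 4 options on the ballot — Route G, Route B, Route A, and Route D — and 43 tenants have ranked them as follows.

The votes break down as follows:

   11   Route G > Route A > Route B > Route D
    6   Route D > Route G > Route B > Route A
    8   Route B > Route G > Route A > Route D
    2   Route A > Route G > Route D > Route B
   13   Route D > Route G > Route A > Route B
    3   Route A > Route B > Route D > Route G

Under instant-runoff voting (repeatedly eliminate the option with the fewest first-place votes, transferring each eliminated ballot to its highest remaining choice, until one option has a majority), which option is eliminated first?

Round 1: Route D 19, Route G 11, Route B 8, Route A 5. Route A has the fewest and is eliminated.
Round 2: Route D 19, Route G 13, Route B 11. Route B has the fewest and is eliminated.
Round 3: Route D 22, Route G 21. Route D has a majority.

Route A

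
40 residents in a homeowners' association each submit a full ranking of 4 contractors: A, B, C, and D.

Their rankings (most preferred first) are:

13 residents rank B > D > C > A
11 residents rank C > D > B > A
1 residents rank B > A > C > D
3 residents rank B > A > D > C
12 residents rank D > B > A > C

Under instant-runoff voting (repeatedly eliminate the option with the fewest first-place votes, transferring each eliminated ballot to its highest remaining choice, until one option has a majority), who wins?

D

Round 1: B 17, D 12, C 11, A 0. A has the fewest and is eliminated.
Round 2: B 17, D 12, C 11. C has the fewest and is eliminated.
Round 3: D 23, B 17. D has a majority.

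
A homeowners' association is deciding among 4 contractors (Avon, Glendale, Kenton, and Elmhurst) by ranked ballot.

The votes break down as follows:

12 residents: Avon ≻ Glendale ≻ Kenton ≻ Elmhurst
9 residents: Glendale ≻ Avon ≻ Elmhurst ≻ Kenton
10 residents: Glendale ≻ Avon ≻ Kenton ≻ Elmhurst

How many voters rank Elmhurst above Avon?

0

Ballots ranking Elmhurst above Avon: 0.
Ballots ranking Avon above Elmhurst: 12+9+10 = 31.
So 0 of 31 voters prefer Elmhurst to Avon.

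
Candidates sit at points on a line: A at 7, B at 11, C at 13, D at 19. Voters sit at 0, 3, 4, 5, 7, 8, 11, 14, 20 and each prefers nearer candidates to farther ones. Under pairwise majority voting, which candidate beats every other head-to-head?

A

With single-peaked preferences on a line, the Condorcet winner is the candidate closest to the median voter.
The median voter (position 7) is closest to A at 7.
Check: A vs D — voters closer to A: 7 of 9.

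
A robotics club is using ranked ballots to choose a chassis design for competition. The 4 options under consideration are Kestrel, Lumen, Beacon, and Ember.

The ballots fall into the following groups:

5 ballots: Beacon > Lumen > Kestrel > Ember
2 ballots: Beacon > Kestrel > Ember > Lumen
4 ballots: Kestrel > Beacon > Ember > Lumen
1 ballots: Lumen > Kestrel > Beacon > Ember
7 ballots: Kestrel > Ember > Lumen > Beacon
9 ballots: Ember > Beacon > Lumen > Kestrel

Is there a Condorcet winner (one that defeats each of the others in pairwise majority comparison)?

Head-to-head results (28 voters total):
Kestrel vs Lumen: Lumen wins 15–13.
Kestrel vs Beacon: Beacon wins 16–12.
Kestrel vs Ember: Kestrel wins 19–9.
Lumen vs Beacon: Beacon wins 20–8.
Lumen vs Ember: Ember wins 22–6.
Beacon vs Ember: Ember wins 16–12.
No candidate beats all others: Kestrel beats Ember beats Lumen beats Kestrel, a majority cycle.

No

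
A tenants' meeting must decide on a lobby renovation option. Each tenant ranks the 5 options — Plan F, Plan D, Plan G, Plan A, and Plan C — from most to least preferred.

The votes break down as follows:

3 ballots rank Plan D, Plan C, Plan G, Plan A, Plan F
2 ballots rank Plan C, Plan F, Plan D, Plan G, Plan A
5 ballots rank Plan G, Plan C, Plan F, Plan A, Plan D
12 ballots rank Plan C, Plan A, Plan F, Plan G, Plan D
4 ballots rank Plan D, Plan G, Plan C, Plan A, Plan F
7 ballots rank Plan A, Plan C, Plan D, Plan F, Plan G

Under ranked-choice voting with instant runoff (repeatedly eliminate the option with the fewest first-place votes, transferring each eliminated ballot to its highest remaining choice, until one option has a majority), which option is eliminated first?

Round 1: Plan C 14, Plan D 7, Plan A 7, Plan G 5, Plan F 0. Plan F has the fewest and is eliminated.
Round 2: Plan C 14, Plan D 7, Plan A 7, Plan G 5. Plan G has the fewest and is eliminated.
Round 3: Plan C 19, Plan D 7, Plan A 7. Plan C has a majority.

Plan F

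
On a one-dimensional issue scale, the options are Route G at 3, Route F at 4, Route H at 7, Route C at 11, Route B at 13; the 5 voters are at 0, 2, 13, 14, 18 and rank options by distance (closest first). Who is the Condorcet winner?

Route B

With single-peaked preferences on a line, the Condorcet winner is the candidate closest to the median voter.
The median voter (position 13) is closest to Route B at 13.
Check: Route B vs Route F — voters closer to Route B: 3 of 5.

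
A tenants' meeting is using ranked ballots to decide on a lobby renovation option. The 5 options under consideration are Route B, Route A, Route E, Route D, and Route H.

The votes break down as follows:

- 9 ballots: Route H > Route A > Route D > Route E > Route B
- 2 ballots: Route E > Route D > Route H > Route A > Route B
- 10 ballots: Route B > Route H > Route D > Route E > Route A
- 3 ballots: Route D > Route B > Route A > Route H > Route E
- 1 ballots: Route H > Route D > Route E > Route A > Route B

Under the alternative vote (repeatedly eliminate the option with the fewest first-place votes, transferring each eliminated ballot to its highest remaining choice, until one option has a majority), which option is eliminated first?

Route A

Round 1: Route B 10, Route H 10, Route D 3, Route E 2, Route A 0. Route A has the fewest and is eliminated.
Round 2: Route B 10, Route H 10, Route D 3, Route E 2. Route E has the fewest and is eliminated.
Round 3: Route B 10, Route H 10, Route D 5. Route D has the fewest and is eliminated.
Round 4: Route B 13, Route H 12. Route B has a majority.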